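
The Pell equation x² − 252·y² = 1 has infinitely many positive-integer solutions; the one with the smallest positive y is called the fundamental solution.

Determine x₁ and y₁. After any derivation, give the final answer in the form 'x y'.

√252 = [15; 1,6,1,30, …], period ℓ=4 (even) → k=3
k=0  a_k=15  p_k/q_k = 15/1
k=1  a_k=1  p_k/q_k = 16/1
k=2  a_k=6  p_k/q_k = 111/7
k=3  a_k=1  p_k/q_k = 127/8
fundamental: x₁=127, y₁=8  (since 16129 − 252·64 = 1)

127 8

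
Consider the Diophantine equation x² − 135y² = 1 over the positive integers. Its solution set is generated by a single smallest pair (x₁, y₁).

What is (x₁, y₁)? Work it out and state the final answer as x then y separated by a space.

244 21

√135 → a₀=11, period (1,1,1,1,1,1,1,22); ℓ=8 even so k=7
a_0=11:  p_0=11·1+0=11,  q_0=11·0+1=1
…
a_3=1:  p_3=1·23+12=35,  q_3=1·2+1=3
…
a_6=1:  p_6=1·93+58=151,  q_6=1·8+5=13
a_7=1:  p_7=1·151+93=244,  q_7=1·13+8=21
fundamental: x₁=244, y₁=21  (since 59536 − 135·441 = 1)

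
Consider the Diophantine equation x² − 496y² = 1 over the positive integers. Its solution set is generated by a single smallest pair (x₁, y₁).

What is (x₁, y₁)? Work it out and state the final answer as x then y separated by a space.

[22; 3,1,2,4,1,…,1,3,44] for √496; ℓ=16 ⇒ convergent index 15
a_0=22:  p_0=22·1+0=22,  q_0=22·0+1=1
…
a_2=1:  p_2=1·67+22=89,  q_2=1·3+1=4
…
a_7=2:  p_7=2·2383+1314=6080,  q_7=2·107+59=273
…
a_13=2:  p_13=2·389209+84875=863293,  q_13=2·17476+3811=38763
a_14=1:  p_14=1·863293+389209=1252502,  q_14=1·38763+17476=56239
a_15=3:  p_15=3·1252502+863293=4620799,  q_15=3·56239+38763=207480
fundamental: x₁=4620799, y₁=207480  (since 21351783398401 − 496·43047950400 = 1)

4620799 207480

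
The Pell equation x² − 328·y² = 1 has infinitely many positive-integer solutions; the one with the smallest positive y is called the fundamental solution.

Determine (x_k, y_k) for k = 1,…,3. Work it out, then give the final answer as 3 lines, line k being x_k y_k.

163 9
53137 2934
17322499 956475

d=328: √d = [18; 9,36] (ℓ=2, even), read p_1/q_1
i=0: a=18 ⇒ p=18, q=1
i=1: a=9 ⇒ p=163, q=9
→ (163, 9).  Check: 163²=26569, 328·9²=26568, difference 1.
k=2:  x_2 = 163·163+328·9·9 = 53137,  y_2 = 163·9+9·163 = 2934
k=3:  x_3 = 163·53137+328·9·2934 = 17322499,  y_3 = 163·2934+9·53137 = 956475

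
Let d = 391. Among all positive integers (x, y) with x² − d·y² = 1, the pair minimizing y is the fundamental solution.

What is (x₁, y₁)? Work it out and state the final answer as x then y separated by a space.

7338680 371133

√391 → a₀=19, period (1,3,2,2,1,…,3,1,38); ℓ=16 even so k=15
i=0: a=19 ⇒ p=19, q=1
i=1: a=1 ⇒ p=20, q=1
…
i=4: a=2 ⇒ p=435, q=22
i=5: a=1 ⇒ p=613, q=31
…
i=8: a=19 ⇒ p=52519, q=2656
…
i=10: a=1 ⇒ p=160266, q=8105
i=11: a=1 ⇒ p=268013, q=13554
i=12: a=2 ⇒ p=696292, q=35213
i=13: a=2 ⇒ p=1660597, q=83980
i=14: a=3 ⇒ p=5678083, q=287153
i=15: a=1 ⇒ p=7338680, q=371133
(x₁, y₁) = (7338680, 371133);  7338680² − 391·371133² = 1 ✓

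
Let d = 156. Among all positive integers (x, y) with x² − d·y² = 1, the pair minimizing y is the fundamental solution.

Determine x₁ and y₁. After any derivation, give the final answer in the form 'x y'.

[12; 2,24] for √156; ℓ=2 ⇒ convergent index 1
k=0  a_k=12  p_k/q_k = 12/1
k=1  a_k=2  p_k/q_k = 25/2
fundamental: x₁=25, y₁=2  (since 625 − 156·4 = 1)

25 2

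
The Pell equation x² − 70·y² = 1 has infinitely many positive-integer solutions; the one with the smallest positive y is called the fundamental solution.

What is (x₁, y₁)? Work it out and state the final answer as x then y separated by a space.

d=70: √d = [8; 2,1,2,1,2,16] (ℓ=6, even), read p_5/q_5
i=0: a=8 ⇒ p=8, q=1
i=1: a=2 ⇒ p=17, q=2
…
i=3: a=2 ⇒ p=67, q=8
i=4: a=1 ⇒ p=92, q=11
i=5: a=2 ⇒ p=251, q=30
(x₁, y₁) = (251, 30);  251² − 70·30² = 1 ✓

251 30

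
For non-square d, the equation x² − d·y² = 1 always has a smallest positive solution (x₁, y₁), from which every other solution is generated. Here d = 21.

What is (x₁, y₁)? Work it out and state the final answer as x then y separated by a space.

55 12

d=21: √d = [4; 1,1,2,1,1,8] (ℓ=6, even), read p_5/q_5
k=0  a_k=4  p_k/q_k = 4/1
k=1  a_k=1  p_k/q_k = 5/1
k=2  a_k=1  p_k/q_k = 9/2
…
k=4  a_k=1  p_k/q_k = 32/7
k=5  a_k=1  p_k/q_k = 55/12
(x₁, y₁) = (55, 12);  55² − 21·12² = 1 ✓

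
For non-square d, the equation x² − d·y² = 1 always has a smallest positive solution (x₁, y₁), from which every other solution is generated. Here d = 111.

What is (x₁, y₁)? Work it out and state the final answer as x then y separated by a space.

295 28

[10; 1,1,6,1,1,20] for √111; ℓ=6 ⇒ convergent index 5
k=0  a_k=10  p_k/q_k = 10/1
…
k=2  a_k=1  p_k/q_k = 21/2
k=3  a_k=6  p_k/q_k = 137/13
k=4  a_k=1  p_k/q_k = 158/15
k=5  a_k=1  p_k/q_k = 295/28
→ (295, 28).  Check: 295²=87025, 111·28²=87024, difference 1.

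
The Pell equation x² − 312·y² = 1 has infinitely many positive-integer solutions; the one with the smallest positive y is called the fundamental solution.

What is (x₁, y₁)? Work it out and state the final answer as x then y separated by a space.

53 3

√312 = [17; 1,1,1,34, …], period ℓ=4 (even) → k=3
step 0: (17, 1)  from 17·(1,0) + (0,1)
…
step 2: (35, 2)  from 1·(18,1) + (17,1)
step 3: (53, 3)  from 1·(35,2) + (18,1)
→ (53, 3).  Check: 53²=2809, 312·3²=2808, difference 1.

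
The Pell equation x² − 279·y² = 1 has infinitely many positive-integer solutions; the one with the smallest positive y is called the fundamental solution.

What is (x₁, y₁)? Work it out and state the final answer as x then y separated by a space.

d=279: √d = [16; 1,2,2,1,2,2,1,32] (ℓ=8, even), read p_7/q_7
k=0  a_k=16  p_k/q_k = 16/1
…
k=2  a_k=2  p_k/q_k = 50/3
…
k=6  a_k=2  p_k/q_k = 1069/64
k=7  a_k=1  p_k/q_k = 1520/91
→ (1520, 91).  Check: 1520²=2310400, 279·91²=2310399, difference 1.

1520 91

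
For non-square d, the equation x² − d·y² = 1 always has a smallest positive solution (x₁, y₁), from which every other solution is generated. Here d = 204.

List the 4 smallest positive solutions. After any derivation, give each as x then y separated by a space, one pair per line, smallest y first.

d=204: √d = [14; 3,1,1,6,1,1,3,28] (ℓ=8, even), read p_7/q_7
a_0=14:  p_0=14·1+0=14,  q_0=14·0+1=1
…
a_2=1:  p_2=1·43+14=57,  q_2=1·3+1=4
a_3=1:  p_3=1·57+43=100,  q_3=1·4+3=7
…
a_5=1:  p_5=1·657+100=757,  q_5=1·46+7=53
a_6=1:  p_6=1·757+657=1414,  q_6=1·53+46=99
a_7=3:  p_7=3·1414+757=4999,  q_7=3·99+53=350
→ (4999, 350).  Check: 4999²=24990001, 204·350²=24990000, difference 1.
(4999+350√204)^2 = 49980001 + 3499300√204
(4999+350√204)^3 = 499700044999 + 34986001050√204
(4999+350√204)^4 = 4996000999920001 + 349790034998600√204

4999 350
49980001 3499300
499700044999 34986001050
4996000999920001 349790034998600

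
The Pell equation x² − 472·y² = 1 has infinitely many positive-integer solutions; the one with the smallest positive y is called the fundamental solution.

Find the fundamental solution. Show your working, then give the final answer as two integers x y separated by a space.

306917 14127

√472 → a₀=21, period (1,2,1,1,1,…,2,1,42); ℓ=14 even so k=13
step 0: (21, 1)  from 21·(1,0) + (0,1)
…
step 5: (239, 11)  from 1·(152,7) + (87,4)
…
step 9: (30003, 1381)  from 1·(24224,1115) + (5779,266)
…
step 12: (222687, 10250)  from 2·(84230,3877) + (54227,2496)
step 13: (306917, 14127)  from 1·(222687,10250) + (84230,3877)
fundamental: x₁=306917, y₁=14127  (since 94198044889 − 472·199572129 = 1)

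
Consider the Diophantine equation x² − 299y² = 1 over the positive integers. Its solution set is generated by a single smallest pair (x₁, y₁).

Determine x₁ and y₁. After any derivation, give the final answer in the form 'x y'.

415 24

[17; 3,2,3,34] for √299; ℓ=4 ⇒ convergent index 3
a_0=17:  p_0=17·1+0=17,  q_0=17·0+1=1
…
a_2=2:  p_2=2·52+17=121,  q_2=2·3+1=7
a_3=3:  p_3=3·121+52=415,  q_3=3·7+3=24
→ (415, 24).  Check: 415²=172225, 299·24²=172224, difference 1.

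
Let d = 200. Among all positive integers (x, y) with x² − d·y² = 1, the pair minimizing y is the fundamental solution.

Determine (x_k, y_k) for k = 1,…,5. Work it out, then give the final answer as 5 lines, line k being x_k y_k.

√200 = [14; 7,28, …], period ℓ=2 (even) → k=1
i=0: a=14 ⇒ p=14, q=1
i=1: a=7 ⇒ p=99, q=7
→ (99, 7).  Check: 99²=9801, 200·7²=9800, difference 1.
(x_2, y_2) = (99·99 + 200·7·7, 99·7 + 7·99) = (19601, 1386)
(x_3, y_3) = (99·19601 + 200·7·1386, 99·1386 + 7·19601) = (3880899, 274421)
(x_4, y_4) = (99·3880899 + 200·7·274421, 99·274421 + 7·3880899) = (768398401, 54333972)
(x_5, y_5) = (99·768398401 + 200·7·54333972, 99·54333972 + 7·768398401) = (152139002499, 10757852035)

99 7
19601 1386
3880899 274421
768398401 54333972
152139002499 10757852035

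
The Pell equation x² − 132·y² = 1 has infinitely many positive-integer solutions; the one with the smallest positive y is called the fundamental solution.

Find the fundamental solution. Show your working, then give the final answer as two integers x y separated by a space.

23 2

d=132: √d = [11; 2,22] (ℓ=2, even), read p_1/q_1
i=0: a=11 ⇒ p=11, q=1
i=1: a=2 ⇒ p=23, q=2
fundamental: x₁=23, y₁=2  (since 529 − 132·4 = 1)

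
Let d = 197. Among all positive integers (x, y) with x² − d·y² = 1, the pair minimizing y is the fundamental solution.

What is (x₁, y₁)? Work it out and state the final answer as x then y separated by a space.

[14; 28] for √197; ℓ=1 ⇒ convergent index 1
a_0=14:  p_0=14·1+0=14,  q_0=14·0+1=1
a_1=28:  p_1=28·14+1=393,  q_1=28·1+0=28
(x₁, y₁) = (393, 28);  393² − 197·28² = 1 ✓

393 28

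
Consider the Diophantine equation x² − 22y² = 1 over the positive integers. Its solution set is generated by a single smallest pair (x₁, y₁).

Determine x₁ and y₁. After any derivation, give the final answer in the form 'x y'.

d=22: √d = [4; 1,2,4,2,1,8] (ℓ=6, even), read p_5/q_5
i=0: a=4 ⇒ p=4, q=1
i=1: a=1 ⇒ p=5, q=1
…
i=4: a=2 ⇒ p=136, q=29
i=5: a=1 ⇒ p=197, q=42
(x₁, y₁) = (197, 42);  197² − 22·42² = 1 ✓

197 42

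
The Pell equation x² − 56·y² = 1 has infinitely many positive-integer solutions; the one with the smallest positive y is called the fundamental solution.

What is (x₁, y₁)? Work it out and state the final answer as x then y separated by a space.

15 2

d=56: √d = [7; 2,14] (ℓ=2, even), read p_1/q_1
i=0: a=7 ⇒ p=7, q=1
i=1: a=2 ⇒ p=15, q=2
(x₁, y₁) = (15, 2);  15² − 56·2² = 1 ✓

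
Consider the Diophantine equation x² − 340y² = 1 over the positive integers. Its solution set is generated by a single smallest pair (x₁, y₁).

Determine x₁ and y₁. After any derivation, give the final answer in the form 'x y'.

d=340: √d = [18; 2,3,1,1,1,…,3,2,36] (ℓ=14, even), read p_13/q_13
a_0=18:  p_0=18·1+0=18,  q_0=18·0+1=1
…
a_2=3:  p_2=3·37+18=129,  q_2=3·2+1=7
a_3=1:  p_3=1·129+37=166,  q_3=1·7+2=9
…
a_6=1:  p_6=1·461+295=756,  q_6=1·25+16=41
…
a_8=1:  p_8=1·6509+756=7265,  q_8=1·353+41=394
…
a_12=3:  p_12=3·34813+21039=125478,  q_12=3·1888+1141=6805
a_13=2:  p_13=2·125478+34813=285769,  q_13=2·6805+1888=15498
(x₁, y₁) = (285769, 15498);  285769² − 340·15498² = 1 ✓

285769 15498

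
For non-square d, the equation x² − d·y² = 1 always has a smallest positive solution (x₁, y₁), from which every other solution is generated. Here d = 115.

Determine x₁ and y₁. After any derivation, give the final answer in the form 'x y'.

√115 → a₀=10, period (1,2,1,1,1,1,1,2,1,20); ℓ=10 even so k=9
i=0: a=10 ⇒ p=10, q=1
i=1: a=1 ⇒ p=11, q=1
i=2: a=2 ⇒ p=32, q=3
…
i=6: a=1 ⇒ p=193, q=18
i=7: a=1 ⇒ p=311, q=29
i=8: a=2 ⇒ p=815, q=76
i=9: a=1 ⇒ p=1126, q=105
→ (1126, 105).  Check: 1126²=1267876, 115·105²=1267875, difference 1.

1126 105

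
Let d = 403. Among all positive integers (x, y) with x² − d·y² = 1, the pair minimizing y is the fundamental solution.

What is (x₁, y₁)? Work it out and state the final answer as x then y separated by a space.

√403 → a₀=20, period (13,2,1,3,1,3,1,2,13,40); ℓ=10 even so k=9
a_0=20:  p_0=20·1+0=20,  q_0=20·0+1=1
…
a_5=1:  p_5=1·2951+803=3754,  q_5=1·147+40=187
a_6=3:  p_6=3·3754+2951=14213,  q_6=3·187+147=708
…
a_8=2:  p_8=2·17967+14213=50147,  q_8=2·895+708=2498
a_9=13:  p_9=13·50147+17967=669878,  q_9=13·2498+895=33369
fundamental: x₁=669878, y₁=33369  (since 448736534884 − 403·1113490161 = 1)

669878 33369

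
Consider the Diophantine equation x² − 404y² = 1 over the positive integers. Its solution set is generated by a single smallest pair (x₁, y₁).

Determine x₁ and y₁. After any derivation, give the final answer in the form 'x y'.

201 10

√404 → a₀=20, period (10,40); ℓ=2 even so k=1
step 0: (20, 1)  from 20·(1,0) + (0,1)
step 1: (201, 10)  from 10·(20,1) + (1,0)
→ (201, 10).  Check: 201²=40401, 404·10²=40400, difference 1.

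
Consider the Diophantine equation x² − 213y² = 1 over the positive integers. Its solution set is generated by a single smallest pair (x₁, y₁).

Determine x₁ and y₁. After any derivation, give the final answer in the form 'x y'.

194399 13320

[14; 1,1,2,6,1,8,1,6,2,1,1,28] for √213; ℓ=12 ⇒ convergent index 11
a_0=14:  p_0=14·1+0=14,  q_0=14·0+1=1
a_1=1:  p_1=1·14+1=15,  q_1=1·1+0=1
…
a_3=2:  p_3=2·29+15=73,  q_3=2·2+1=5
a_4=6:  p_4=6·73+29=467,  q_4=6·5+2=32
a_5=1:  p_5=1·467+73=540,  q_5=1·32+5=37
…
a_9=2:  p_9=2·36749+5327=78825,  q_9=2·2518+365=5401
a_10=1:  p_10=1·78825+36749=115574,  q_10=1·5401+2518=7919
a_11=1:  p_11=1·115574+78825=194399,  q_11=1·7919+5401=13320
(x₁, y₁) = (194399, 13320);  194399² − 213·13320² = 1 ✓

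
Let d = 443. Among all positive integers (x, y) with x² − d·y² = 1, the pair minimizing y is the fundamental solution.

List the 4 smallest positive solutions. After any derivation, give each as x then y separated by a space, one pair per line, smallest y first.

442 21
390727 18564
345402226 16410555
305335177057 14506912056

√443 = [21; 21,42, …], period ℓ=2 (even) → k=1
i=0: a=21 ⇒ p=21, q=1
i=1: a=21 ⇒ p=442, q=21
→ (442, 21).  Check: 442²=195364, 443·21²=195363, difference 1.
n=2: (442,21)∘(442,21) = (442·442+443·21·21, 442·21+21·442) = (390727,18564)
n=3: (390727,18564)∘(442,21) = (442·390727+443·21·18564, 442·18564+21·390727) = (345402226,16410555)
n=4: (345402226,16410555)∘(442,21) = (442·345402226+443·21·16410555, 442·16410555+21·345402226) = (305335177057,14506912056)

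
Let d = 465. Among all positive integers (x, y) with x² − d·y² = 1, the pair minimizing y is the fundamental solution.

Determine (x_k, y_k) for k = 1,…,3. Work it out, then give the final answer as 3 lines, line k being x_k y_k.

√465 → a₀=21, period (1,1,3,2,2,2,3,1,1,42); ℓ=10 even so k=9
i=0: a=21 ⇒ p=21, q=1
i=1: a=1 ⇒ p=22, q=1
…
i=7: a=3 ⇒ p=6922, q=321
i=8: a=1 ⇒ p=8949, q=415
i=9: a=1 ⇒ p=15871, q=736
→ (15871, 736).  Check: 15871²=251888641, 465·736²=251888640, difference 1.
(x_2, y_2) = (15871·15871 + 465·736·736, 15871·736 + 736·15871) = (503777281, 23362112)
(x_3, y_3) = (15871·503777281 + 465·736·23362112, 15871·23362112 + 736·503777281) = (15990898437631, 741560158368)

15871 736
503777281 23362112
15990898437631 741560158368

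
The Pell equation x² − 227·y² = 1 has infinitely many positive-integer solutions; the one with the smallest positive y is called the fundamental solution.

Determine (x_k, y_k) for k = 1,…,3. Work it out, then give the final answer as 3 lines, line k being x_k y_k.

226 15
102151 6780
46172026 3064545

d=227: √d = [15; 15,30] (ℓ=2, even), read p_1/q_1
a_0=15:  p_0=15·1+0=15,  q_0=15·0+1=1
a_1=15:  p_1=15·15+1=226,  q_1=15·1+0=15
→ (226, 15).  Check: 226²=51076, 227·15²=51075, difference 1.
(x_2, y_2) = (226·226 + 227·15·15, 226·15 + 15·226) = (102151, 6780)
(x_3, y_3) = (226·102151 + 227·15·6780, 226·6780 + 15·102151) = (46172026, 3064545)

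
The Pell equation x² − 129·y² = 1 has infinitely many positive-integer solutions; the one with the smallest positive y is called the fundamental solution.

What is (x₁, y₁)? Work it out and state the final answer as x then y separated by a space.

16855 1484

√129 → a₀=11, period (2,1,3,1,6,1,3,1,2,22); ℓ=10 even so k=9
step 0: (11, 1)  from 11·(1,0) + (0,1)
…
step 2: (34, 3)  from 1·(23,2) + (11,1)
…
step 5: (1079, 95)  from 6·(159,14) + (125,11)
…
step 7: (4793, 422)  from 3·(1238,109) + (1079,95)
step 8: (6031, 531)  from 1·(4793,422) + (1238,109)
step 9: (16855, 1484)  from 2·(6031,531) + (4793,422)
fundamental: x₁=16855, y₁=1484  (since 284091025 − 129·2202256 = 1)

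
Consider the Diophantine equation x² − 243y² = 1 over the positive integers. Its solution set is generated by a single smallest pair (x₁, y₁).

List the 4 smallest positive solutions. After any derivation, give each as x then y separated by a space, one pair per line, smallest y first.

70226 4505
9863382151 632736260
1385331749802026 88869073185015
194572614913330773601 12481839066348990520

√243 = [15; 1,1,2,3,15,3,2,1,1,30, …], period ℓ=10 (even) → k=9
k=0  a_k=15  p_k/q_k = 15/1
…
k=7  a_k=2  p_k/q_k = 28901/1854
k=8  a_k=1  p_k/q_k = 41325/2651
k=9  a_k=1  p_k/q_k = 70226/4505
→ (70226, 4505).  Check: 70226²=4931691076, 243·4505²=4931691075, difference 1.
n=2: (70226,4505)∘(70226,4505) = (70226·70226+243·4505·4505, 70226·4505+4505·70226) = (9863382151,632736260)
n=3: (9863382151,632736260)∘(70226,4505) = (70226·9863382151+243·4505·632736260, 70226·632736260+4505·9863382151) = (1385331749802026,88869073185015)
n=4: (1385331749802026,88869073185015)∘(70226,4505) = (70226·1385331749802026+243·4505·88869073185015, 70226·88869073185015+4505·1385331749802026) = (194572614913330773601,12481839066348990520)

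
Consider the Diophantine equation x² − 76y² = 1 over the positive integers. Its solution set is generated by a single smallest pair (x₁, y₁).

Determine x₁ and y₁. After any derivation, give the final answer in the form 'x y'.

57799 6630

[8; 1,2,1,1,5,4,5,1,1,2,1,16] for √76; ℓ=12 ⇒ convergent index 11
a_0=8:  p_0=8·1+0=8,  q_0=8·0+1=1
…
a_2=2:  p_2=2·9+8=26,  q_2=2·1+1=3
…
a_5=5:  p_5=5·61+35=340,  q_5=5·7+4=39
a_6=4:  p_6=4·340+61=1421,  q_6=4·39+7=163
a_7=5:  p_7=5·1421+340=7445,  q_7=5·163+39=854
…
a_9=1:  p_9=1·8866+7445=16311,  q_9=1·1017+854=1871
a_10=2:  p_10=2·16311+8866=41488,  q_10=2·1871+1017=4759
a_11=1:  p_11=1·41488+16311=57799,  q_11=1·4759+1871=6630
fundamental: x₁=57799, y₁=6630  (since 3340724401 − 76·43956900 = 1)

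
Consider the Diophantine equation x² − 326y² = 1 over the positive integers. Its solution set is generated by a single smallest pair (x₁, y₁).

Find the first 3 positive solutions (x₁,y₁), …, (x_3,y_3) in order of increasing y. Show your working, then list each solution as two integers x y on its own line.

d=326: √d = [18; 18,36] (ℓ=2, even), read p_1/q_1
step 0: (18, 1)  from 18·(1,0) + (0,1)
step 1: (325, 18)  from 18·(18,1) + (1,0)
→ (325, 18).  Check: 325²=105625, 326·18²=105624, difference 1.
n=2: (325,18)∘(325,18) = (325·325+326·18·18, 325·18+18·325) = (211249,11700)
n=3: (211249,11700)∘(325,18) = (325·211249+326·18·11700, 325·11700+18·211249) = (137311525,7604982)

325 18
211249 11700
137311525 7604982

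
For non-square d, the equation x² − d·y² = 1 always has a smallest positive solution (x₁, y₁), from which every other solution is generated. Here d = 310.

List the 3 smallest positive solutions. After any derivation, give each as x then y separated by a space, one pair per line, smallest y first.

√310 → a₀=17, period (1,1,1,1,5,…,1,1,34); ℓ=16 even so k=15
step 0: (17, 1)  from 17·(1,0) + (0,1)
step 1: (18, 1)  from 1·(17,1) + (1,0)
step 2: (35, 2)  from 1·(18,1) + (17,1)
step 3: (53, 3)  from 1·(35,2) + (18,1)
step 4: (88, 5)  from 1·(53,3) + (35,2)
step 5: (493, 28)  from 5·(88,5) + (53,3)
step 6: (1567, 89)  from 3·(493,28) + (88,5)
…
step 8: (5687, 323)  from 2·(2060,117) + (1567,89)
…
step 10: (28928, 1643)  from 3·(7747,440) + (5687,323)
step 11: (152387, 8655)  from 5·(28928,1643) + (7747,440)
step 12: (181315, 10298)  from 1·(152387,8655) + (28928,1643)
…
step 14: (515017, 29251)  from 1·(333702,18953) + (181315,10298)
step 15: (848719, 48204)  from 1·(515017,29251) + (333702,18953)
→ (848719, 48204).  Check: 848719²=720323940961, 310·48204²=720323940960, difference 1.
(848719+48204√310)^2 = 1440647881921 + 81823301352√310
(848719+48204√310)^3 = 2445410459391369679 + 138889981000287972√310

848719 48204
1440647881921 81823301352
2445410459391369679 138889981000287972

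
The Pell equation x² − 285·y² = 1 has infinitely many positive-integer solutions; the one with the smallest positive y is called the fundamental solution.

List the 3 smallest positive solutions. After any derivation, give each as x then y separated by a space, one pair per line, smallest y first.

[16; 1,7,2,7,1,32] for √285; ℓ=6 ⇒ convergent index 5
k=0  a_k=16  p_k/q_k = 16/1
…
k=2  a_k=7  p_k/q_k = 135/8
…
k=4  a_k=7  p_k/q_k = 2144/127
k=5  a_k=1  p_k/q_k = 2431/144
(x₁, y₁) = (2431, 144);  2431² − 285·144² = 1 ✓
(x_2, y_2) = (2431·2431 + 285·144·144, 2431·144 + 144·2431) = (11819521, 700128)
(x_3, y_3) = (2431·11819521 + 285·144·700128, 2431·700128 + 144·11819521) = (57466508671, 3404022192)

2431 144
11819521 700128
57466508671 3404022192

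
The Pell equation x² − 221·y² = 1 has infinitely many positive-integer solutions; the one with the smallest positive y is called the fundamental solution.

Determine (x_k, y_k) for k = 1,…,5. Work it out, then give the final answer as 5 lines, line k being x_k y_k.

1665 112
5544449 372960
18463013505 1241956688
61481829427201 4135715398080
204734473529565825 13771931033649712

d=221: √d = [14; 1,6,2,6,1,28] (ℓ=6, even), read p_5/q_5
step 0: (14, 1)  from 14·(1,0) + (0,1)
…
step 4: (1442, 97)  from 6·(223,15) + (104,7)
step 5: (1665, 112)  from 1·(1442,97) + (223,15)
→ (1665, 112).  Check: 1665²=2772225, 221·112²=2772224, difference 1.
k=2:  x_2 = 1665·1665+221·112·112 = 5544449,  y_2 = 1665·112+112·1665 = 372960
k=3:  x_3 = 1665·5544449+221·112·372960 = 18463013505,  y_3 = 1665·372960+112·5544449 = 1241956688
k=4:  x_4 = 1665·18463013505+221·112·1241956688 = 61481829427201,  y_4 = 1665·1241956688+112·18463013505 = 4135715398080
k=5:  x_5 = 1665·61481829427201+221·112·4135715398080 = 204734473529565825,  y_5 = 1665·4135715398080+112·61481829427201 = 13771931033649712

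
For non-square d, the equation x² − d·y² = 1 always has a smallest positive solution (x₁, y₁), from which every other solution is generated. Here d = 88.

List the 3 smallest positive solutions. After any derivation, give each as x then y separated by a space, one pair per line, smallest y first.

√88 = [9; 2,1,1,1,2,18, …], period ℓ=6 (even) → k=5
i=0: a=9 ⇒ p=9, q=1
…
i=2: a=1 ⇒ p=28, q=3
i=3: a=1 ⇒ p=47, q=5
i=4: a=1 ⇒ p=75, q=8
i=5: a=2 ⇒ p=197, q=21
fundamental: x₁=197, y₁=21  (since 38809 − 88·441 = 1)
n=2: (197,21)∘(197,21) = (197·197+88·21·21, 197·21+21·197) = (77617,8274)
n=3: (77617,8274)∘(197,21) = (197·77617+88·21·8274, 197·8274+21·77617) = (30580901,3259935)

197 21
77617 8274
30580901 3259935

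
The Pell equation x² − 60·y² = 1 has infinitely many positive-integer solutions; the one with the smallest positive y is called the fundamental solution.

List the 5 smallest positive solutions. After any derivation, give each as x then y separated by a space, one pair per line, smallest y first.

31 4
1921 248
119071 15372
7380481 952816
457470751 59059220

√60 → a₀=7, period (1,2,1,14); ℓ=4 even so k=3
k=0  a_k=7  p_k/q_k = 7/1
…
k=2  a_k=2  p_k/q_k = 23/3
k=3  a_k=1  p_k/q_k = 31/4
→ (31, 4).  Check: 31²=961, 60·4²=960, difference 1.
k=2:  x_2 = 31·31+60·4·4 = 1921,  y_2 = 31·4+4·31 = 248
k=3:  x_3 = 31·1921+60·4·248 = 119071,  y_3 = 31·248+4·1921 = 15372
k=4:  x_4 = 31·119071+60·4·15372 = 7380481,  y_4 = 31·15372+4·119071 = 952816
k=5:  x_5 = 31·7380481+60·4·952816 = 457470751,  y_5 = 31·952816+4·7380481 = 59059220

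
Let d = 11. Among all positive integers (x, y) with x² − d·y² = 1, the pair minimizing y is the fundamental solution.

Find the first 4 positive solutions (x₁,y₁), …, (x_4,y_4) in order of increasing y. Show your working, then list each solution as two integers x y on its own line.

√11 → a₀=3, period (3,6); ℓ=2 even so k=1
step 0: (3, 1)  from 3·(1,0) + (0,1)
step 1: (10, 3)  from 3·(3,1) + (1,0)
→ (10, 3).  Check: 10²=100, 11·3²=99, difference 1.
(x_2, y_2) = (10·10 + 11·3·3, 10·3 + 3·10) = (199, 60)
(x_3, y_3) = (10·199 + 11·3·60, 10·60 + 3·199) = (3970, 1197)
(x_4, y_4) = (10·3970 + 11·3·1197, 10·1197 + 3·3970) = (79201, 23880)

10 3
199 60
3970 1197
79201 23880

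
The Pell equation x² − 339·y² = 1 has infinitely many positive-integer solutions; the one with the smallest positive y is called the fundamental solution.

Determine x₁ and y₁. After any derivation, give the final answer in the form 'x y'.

97970 5321

√339 = [18; 2,2,2,1,17,1,2,2,2,36, …], period ℓ=10 (even) → k=9
a_0=18:  p_0=18·1+0=18,  q_0=18·0+1=1
…
a_3=2:  p_3=2·92+37=221,  q_3=2·5+2=12
…
a_8=2:  p_8=2·17252+5855=40359,  q_8=2·937+318=2192
a_9=2:  p_9=2·40359+17252=97970,  q_9=2·2192+937=5321
(x₁, y₁) = (97970, 5321);  97970² − 339·5321² = 1 ✓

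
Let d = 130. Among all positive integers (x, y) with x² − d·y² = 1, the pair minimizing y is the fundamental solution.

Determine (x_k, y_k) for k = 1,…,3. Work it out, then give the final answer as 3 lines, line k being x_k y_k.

6499 570
84474001 7408860
1097993058499 96300361710

[11; 2,2,22] for √130; ℓ=3 ⇒ convergent index 5
k=0  a_k=11  p_k/q_k = 11/1
k=1  a_k=2  p_k/q_k = 23/2
k=2  a_k=2  p_k/q_k = 57/5
…
k=4  a_k=2  p_k/q_k = 2611/229
k=5  a_k=2  p_k/q_k = 6499/570
(x₁, y₁) = (6499, 570);  6499² − 130·570² = 1 ✓
k=2:  x_2 = 6499·6499+130·570·570 = 84474001,  y_2 = 6499·570+570·6499 = 7408860
k=3:  x_3 = 6499·84474001+130·570·7408860 = 1097993058499,  y_3 = 6499·7408860+570·84474001 = 96300361710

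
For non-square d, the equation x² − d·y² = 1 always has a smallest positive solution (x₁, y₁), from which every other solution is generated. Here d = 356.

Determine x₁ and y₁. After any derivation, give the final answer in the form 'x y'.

500001 26500

[18; 1,6,1,1,2,…,6,1,36] for √356; ℓ=14 ⇒ convergent index 13
i=0: a=18 ⇒ p=18, q=1
…
i=2: a=6 ⇒ p=132, q=7
…
i=6: a=1 ⇒ p=1000, q=53
…
i=10: a=1 ⇒ p=37868, q=2007
…
i=12: a=6 ⇒ p=433982, q=23001
i=13: a=1 ⇒ p=500001, q=26500
(x₁, y₁) = (500001, 26500);  500001² − 356·26500² = 1 ✓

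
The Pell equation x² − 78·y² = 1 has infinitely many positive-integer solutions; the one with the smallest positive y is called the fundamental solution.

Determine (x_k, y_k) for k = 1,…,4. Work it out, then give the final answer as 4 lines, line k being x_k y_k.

√78 → a₀=8, period (1,4,1,16); ℓ=4 even so k=3
a_0=8:  p_0=8·1+0=8,  q_0=8·0+1=1
a_1=1:  p_1=1·8+1=9,  q_1=1·1+0=1
a_2=4:  p_2=4·9+8=44,  q_2=4·1+1=5
a_3=1:  p_3=1·44+9=53,  q_3=1·5+1=6
(x₁, y₁) = (53, 6);  53² − 78·6² = 1 ✓
(x_2, y_2) = (53·53 + 78·6·6, 53·6 + 6·53) = (5617, 636)
(x_3, y_3) = (53·5617 + 78·6·636, 53·636 + 6·5617) = (595349, 67410)
(x_4, y_4) = (53·595349 + 78·6·67410, 53·67410 + 6·595349) = (63101377, 7144824)

53 6
5617 636
595349 67410
63101377 7144824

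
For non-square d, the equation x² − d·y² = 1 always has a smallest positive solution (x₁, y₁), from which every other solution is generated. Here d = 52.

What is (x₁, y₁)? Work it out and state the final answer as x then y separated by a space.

[7; 4,1,2,1,4,14] for √52; ℓ=6 ⇒ convergent index 5
a_0=7:  p_0=7·1+0=7,  q_0=7·0+1=1
a_1=4:  p_1=4·7+1=29,  q_1=4·1+0=4
a_2=1:  p_2=1·29+7=36,  q_2=1·4+1=5
…
a_4=1:  p_4=1·101+36=137,  q_4=1·14+5=19
a_5=4:  p_5=4·137+101=649,  q_5=4·19+14=90
(x₁, y₁) = (649, 90);  649² − 52·90² = 1 ✓

649 90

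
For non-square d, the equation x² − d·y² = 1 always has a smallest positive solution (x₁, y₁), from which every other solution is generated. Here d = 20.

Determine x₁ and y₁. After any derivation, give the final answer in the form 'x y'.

9 2

d=20: √d = [4; 2,8] (ℓ=2, even), read p_1/q_1
i=0: a=4 ⇒ p=4, q=1
i=1: a=2 ⇒ p=9, q=2
→ (9, 2).  Check: 9²=81, 20·2²=80, difference 1.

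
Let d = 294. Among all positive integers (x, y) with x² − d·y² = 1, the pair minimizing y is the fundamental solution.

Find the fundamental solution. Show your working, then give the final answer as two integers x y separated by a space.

√294 = [17; 6,1,4,1,6,34, …], period ℓ=6 (even) → k=5
a_0=17:  p_0=17·1+0=17,  q_0=17·0+1=1
a_1=6:  p_1=6·17+1=103,  q_1=6·1+0=6
…
a_3=4:  p_3=4·120+103=583,  q_3=4·7+6=34
a_4=1:  p_4=1·583+120=703,  q_4=1·34+7=41
a_5=6:  p_5=6·703+583=4801,  q_5=6·41+34=280
→ (4801, 280).  Check: 4801²=23049601, 294·280²=23049600, difference 1.

4801 280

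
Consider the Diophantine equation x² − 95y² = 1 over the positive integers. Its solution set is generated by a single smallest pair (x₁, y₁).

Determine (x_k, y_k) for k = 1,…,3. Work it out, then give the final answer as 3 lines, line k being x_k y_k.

39 4
3041 312
237159 24332

[9; 1,2,1,18] for √95; ℓ=4 ⇒ convergent index 3
i=0: a=9 ⇒ p=9, q=1
…
i=2: a=2 ⇒ p=29, q=3
i=3: a=1 ⇒ p=39, q=4
→ (39, 4).  Check: 39²=1521, 95·4²=1520, difference 1.
n=2: (39,4)∘(39,4) = (39·39+95·4·4, 39·4+4·39) = (3041,312)
n=3: (3041,312)∘(39,4) = (39·3041+95·4·312, 39·312+4·3041) = (237159,24332)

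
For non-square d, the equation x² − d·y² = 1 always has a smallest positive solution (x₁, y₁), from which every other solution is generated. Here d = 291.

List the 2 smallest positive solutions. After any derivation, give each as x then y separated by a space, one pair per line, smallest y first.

290 17
168199 9860

[17; 17,34] for √291; ℓ=2 ⇒ convergent index 1
k=0  a_k=17  p_k/q_k = 17/1
k=1  a_k=17  p_k/q_k = 290/17
fundamental: x₁=290, y₁=17  (since 84100 − 291·289 = 1)
n=2: (290,17)∘(290,17) = (290·290+291·17·17, 290·17+17·290) = (168199,9860)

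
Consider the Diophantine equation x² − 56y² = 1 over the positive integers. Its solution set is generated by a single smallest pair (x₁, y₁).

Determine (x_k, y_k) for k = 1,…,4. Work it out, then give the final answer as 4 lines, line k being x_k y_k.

√56 → a₀=7, period (2,14); ℓ=2 even so k=1
i=0: a=7 ⇒ p=7, q=1
i=1: a=2 ⇒ p=15, q=2
→ (15, 2).  Check: 15²=225, 56·2²=224, difference 1.
k=2:  x_2 = 15·15+56·2·2 = 449,  y_2 = 15·2+2·15 = 60
k=3:  x_3 = 15·449+56·2·60 = 13455,  y_3 = 15·60+2·449 = 1798
k=4:  x_4 = 15·13455+56·2·1798 = 403201,  y_4 = 15·1798+2·13455 = 53880

15 2
449 60
13455 1798
403201 53880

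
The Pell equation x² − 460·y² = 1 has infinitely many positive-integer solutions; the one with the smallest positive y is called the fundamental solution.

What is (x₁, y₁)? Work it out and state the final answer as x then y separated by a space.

[21; 2,4,3,1,2,10,2,1,3,4,2,42] for √460; ℓ=12 ⇒ convergent index 11
i=0: a=21 ⇒ p=21, q=1
i=1: a=2 ⇒ p=43, q=2
i=2: a=4 ⇒ p=193, q=9
i=3: a=3 ⇒ p=622, q=29
i=4: a=1 ⇒ p=815, q=38
i=5: a=2 ⇒ p=2252, q=105
i=6: a=10 ⇒ p=23335, q=1088
i=7: a=2 ⇒ p=48922, q=2281
i=8: a=1 ⇒ p=72257, q=3369
i=9: a=3 ⇒ p=265693, q=12388
i=10: a=4 ⇒ p=1135029, q=52921
i=11: a=2 ⇒ p=2535751, q=118230
fundamental: x₁=2535751, y₁=118230  (since 6430033134001 − 460·13978332900 = 1)

2535751 118230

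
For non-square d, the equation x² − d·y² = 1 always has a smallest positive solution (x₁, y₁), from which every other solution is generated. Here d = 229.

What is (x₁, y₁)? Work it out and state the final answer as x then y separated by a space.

5848201 386460

√229 = [15; 7,1,1,7,30, …], period ℓ=5 (odd) → k=9
step 0: (15, 1)  from 15·(1,0) + (0,1)
step 1: (106, 7)  from 7·(15,1) + (1,0)
step 2: (121, 8)  from 1·(106,7) + (15,1)
…
step 4: (1710, 113)  from 7·(227,15) + (121,8)
step 5: (51527, 3405)  from 30·(1710,113) + (227,15)
step 6: (362399, 23948)  from 7·(51527,3405) + (1710,113)
step 7: (413926, 27353)  from 1·(362399,23948) + (51527,3405)
step 8: (776325, 51301)  from 1·(413926,27353) + (362399,23948)
step 9: (5848201, 386460)  from 7·(776325,51301) + (413926,27353)
→ (5848201, 386460).  Check: 5848201²=34201454936401, 229·386460²=34201454936400, difference 1.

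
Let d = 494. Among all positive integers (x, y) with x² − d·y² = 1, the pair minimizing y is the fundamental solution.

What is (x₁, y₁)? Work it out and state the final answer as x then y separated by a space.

√494 = [22; 4,2,2,1,2,1,2,2,4,44, …], period ℓ=10 (even) → k=9
k=0  a_k=22  p_k/q_k = 22/1
…
k=5  a_k=2  p_k/q_k = 1867/84
…
k=8  a_k=2  p_k/q_k = 16514/743
k=9  a_k=4  p_k/q_k = 73035/3286
(x₁, y₁) = (73035, 3286);  73035² − 494·3286² = 1 ✓

73035 3286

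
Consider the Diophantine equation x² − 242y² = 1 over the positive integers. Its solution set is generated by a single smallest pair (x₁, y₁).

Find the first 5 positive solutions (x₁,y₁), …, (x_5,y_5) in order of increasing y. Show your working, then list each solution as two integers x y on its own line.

√242 → a₀=15, period (1,1,3,1,14,1,3,1,1,30); ℓ=10 even so k=9
i=0: a=15 ⇒ p=15, q=1
i=1: a=1 ⇒ p=16, q=1
i=2: a=1 ⇒ p=31, q=2
i=3: a=3 ⇒ p=109, q=7
…
i=6: a=1 ⇒ p=2209, q=142
…
i=8: a=1 ⇒ p=10905, q=701
i=9: a=1 ⇒ p=19601, q=1260
→ (19601, 1260).  Check: 19601²=384199201, 242·1260²=384199200, difference 1.
n=2: (19601,1260)∘(19601,1260) = (19601·19601+242·1260·1260, 19601·1260+1260·19601) = (768398401,49394520)
n=3: (768398401,49394520)∘(19601,1260) = (19601·768398401+242·1260·49394520, 19601·49394520+1260·768398401) = (30122754096401,1936363971780)
n=4: (30122754096401,1936363971780)∘(19601,1260) = (19601·30122754096401+242·1260·1936363971780, 19601·1936363971780+1260·30122754096401) = (1180872205318713601,75909340372325040)
n=5: (1180872205318713601,75909340372325040)∘(19601,1260) = (19601·1180872205318713601+242·1260·75909340372325040, 19601·75909340372325040+1260·1180872205318713601) = (46292552162781456490001,2975797959339522246300)

19601 1260
768398401 49394520
30122754096401 1936363971780
1180872205318713601 75909340372325040
46292552162781456490001 2975797959339522246300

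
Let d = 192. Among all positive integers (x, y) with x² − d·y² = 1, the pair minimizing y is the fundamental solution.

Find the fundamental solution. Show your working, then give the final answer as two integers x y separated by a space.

√192 = [13; 1,5,1,26, …], period ℓ=4 (even) → k=3
i=0: a=13 ⇒ p=13, q=1
i=1: a=1 ⇒ p=14, q=1
i=2: a=5 ⇒ p=83, q=6
i=3: a=1 ⇒ p=97, q=7
fundamental: x₁=97, y₁=7  (since 9409 − 192·49 = 1)

97 7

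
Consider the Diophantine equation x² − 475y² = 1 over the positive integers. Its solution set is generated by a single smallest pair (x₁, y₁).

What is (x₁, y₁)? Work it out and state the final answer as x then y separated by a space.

57799 2652

[21; 1,3,1,6,2,6,1,3,1,42] for √475; ℓ=10 ⇒ convergent index 9
a_0=21:  p_0=21·1+0=21,  q_0=21·0+1=1
…
a_3=1:  p_3=1·87+22=109,  q_3=1·4+1=5
…
a_7=1:  p_7=1·10287+1591=11878,  q_7=1·472+73=545
a_8=3:  p_8=3·11878+10287=45921,  q_8=3·545+472=2107
a_9=1:  p_9=1·45921+11878=57799,  q_9=1·2107+545=2652
→ (57799, 2652).  Check: 57799²=3340724401, 475·2652²=3340724400, difference 1.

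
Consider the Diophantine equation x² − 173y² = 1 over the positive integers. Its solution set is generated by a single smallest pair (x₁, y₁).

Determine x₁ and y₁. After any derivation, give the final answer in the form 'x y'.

2499849 190060

√173 = [13; 6,1,1,6,26, …], period ℓ=5 (odd) → k=9
step 0: (13, 1)  from 13·(1,0) + (0,1)
…
step 3: (171, 13)  from 1·(92,7) + (79,6)
step 4: (1118, 85)  from 6·(171,13) + (92,7)
…
step 8: (382343, 29069)  from 1·(205791,15646) + (176552,13423)
step 9: (2499849, 190060)  from 6·(382343,29069) + (205791,15646)
fundamental: x₁=2499849, y₁=190060  (since 6249245022801 − 173·36122803600 = 1)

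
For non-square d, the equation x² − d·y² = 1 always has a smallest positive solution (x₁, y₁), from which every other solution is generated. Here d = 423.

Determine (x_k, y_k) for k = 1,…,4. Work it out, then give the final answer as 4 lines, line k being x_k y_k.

4607 224
42448897 2063936
391124132351 19017106080
3603817713033217 175223613357184

√423 → a₀=20, period (1,1,3,4,3,1,1,40); ℓ=8 even so k=7
a_0=20:  p_0=20·1+0=20,  q_0=20·0+1=1
a_1=1:  p_1=1·20+1=21,  q_1=1·1+0=1
a_2=1:  p_2=1·21+20=41,  q_2=1·1+1=2
a_3=3:  p_3=3·41+21=144,  q_3=3·2+1=7
a_4=4:  p_4=4·144+41=617,  q_4=4·7+2=30
…
a_6=1:  p_6=1·1995+617=2612,  q_6=1·97+30=127
a_7=1:  p_7=1·2612+1995=4607,  q_7=1·127+97=224
→ (4607, 224).  Check: 4607²=21224449, 423·224²=21224448, difference 1.
(4607+224√423)^2 = 42448897 + 2063936√423
(4607+224√423)^3 = 391124132351 + 19017106080√423
(4607+224√423)^4 = 3603817713033217 + 175223613357184√423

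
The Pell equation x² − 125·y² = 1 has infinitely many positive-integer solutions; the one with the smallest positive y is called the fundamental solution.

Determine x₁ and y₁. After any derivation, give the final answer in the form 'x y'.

√125 = [11; 5,1,1,5,22, …], period ℓ=5 (odd) → k=9
a_0=11:  p_0=11·1+0=11,  q_0=11·0+1=1
…
a_4=5:  p_4=5·123+67=682,  q_4=5·11+6=61
…
a_7=1:  p_7=1·76317+15127=91444,  q_7=1·6826+1353=8179
a_8=1:  p_8=1·91444+76317=167761,  q_8=1·8179+6826=15005
a_9=5:  p_9=5·167761+91444=930249,  q_9=5·15005+8179=83204
(x₁, y₁) = (930249, 83204);  930249² − 125·83204² = 1 ✓

930249 83204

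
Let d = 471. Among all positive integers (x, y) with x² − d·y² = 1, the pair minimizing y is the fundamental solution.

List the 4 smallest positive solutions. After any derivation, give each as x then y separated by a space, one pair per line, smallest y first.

d=471: √d = [21; 1,2,2,1,3,…,2,1,42] (ℓ=14, even), read p_13/q_13
i=0: a=21 ⇒ p=21, q=1
i=1: a=1 ⇒ p=22, q=1
i=2: a=2 ⇒ p=65, q=3
i=3: a=2 ⇒ p=152, q=7
i=4: a=1 ⇒ p=217, q=10
i=5: a=3 ⇒ p=803, q=37
i=6: a=4 ⇒ p=3429, q=158
i=7: a=14 ⇒ p=48809, q=2249
i=8: a=4 ⇒ p=198665, q=9154
i=9: a=3 ⇒ p=644804, q=29711
…
i=11: a=2 ⇒ p=2331742, q=107441
i=12: a=2 ⇒ p=5506953, q=253747
i=13: a=1 ⇒ p=7838695, q=361188
(x₁, y₁) = (7838695, 361188);  7838695² − 471·361188² = 1 ✓
(7838695+361188√471)^2 = 122890278606049 + 5662485139320√471
(7838695+361188√471)^3 = 1926598824915678693415 + 88772987898323613612√471
(7838695+361188√471)^4 = 30204041151744689101078780801 + 1391728752747293974319493360√471

7838695 361188
122890278606049 5662485139320
1926598824915678693415 88772987898323613612
30204041151744689101078780801 1391728752747293974319493360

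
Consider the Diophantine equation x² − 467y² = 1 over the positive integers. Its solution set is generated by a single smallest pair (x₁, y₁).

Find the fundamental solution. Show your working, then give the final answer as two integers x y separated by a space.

1625626 75225

√467 → a₀=21, period (1,1,1,1,3,…,1,1,42); ℓ=14 even so k=13
i=0: a=21 ⇒ p=21, q=1
i=1: a=1 ⇒ p=22, q=1
…
i=12: a=1 ⇒ p=991929, q=45901
i=13: a=1 ⇒ p=1625626, q=75225
fundamental: x₁=1625626, y₁=75225  (since 2642659891876 − 467·5658800625 = 1)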